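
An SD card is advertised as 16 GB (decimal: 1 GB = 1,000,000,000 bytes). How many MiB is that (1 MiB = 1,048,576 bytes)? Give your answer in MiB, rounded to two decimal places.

16 GB = 16 × 10^9 bytes = 16,000,000,000 bytes
1 MiB = 1,048,576 bytes
16,000,000,000 / 1,048,576 = 15,258.79 MiB

15,258.79 MiB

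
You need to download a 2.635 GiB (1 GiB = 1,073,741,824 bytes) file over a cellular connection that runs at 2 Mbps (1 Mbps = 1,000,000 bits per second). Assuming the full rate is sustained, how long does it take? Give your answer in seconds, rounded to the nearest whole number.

2.635 GiB = 2,829,309,706.24 bytes = 22,634,477,649.92 bits
2 Mbps = 2,000,000 bits/s
time = 22,634,477,649.92 / 2,000,000 = 11,317 s

11,317 seconds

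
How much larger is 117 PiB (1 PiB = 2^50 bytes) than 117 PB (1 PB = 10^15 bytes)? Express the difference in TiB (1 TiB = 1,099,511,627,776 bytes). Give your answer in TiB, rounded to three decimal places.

13,397.120 TiB

117 PiB = 117 × 1,125,899,906,842,624 = 131,730,289,100,587,008 bytes
117 PB = 117 × 1,000,000,000,000,000 = 117,000,000,000,000,000 bytes
difference = 14,730,289,100,587,008 bytes
14,730,289,100,587,008 / 1,099,511,627,776 = 13,397.120 TiB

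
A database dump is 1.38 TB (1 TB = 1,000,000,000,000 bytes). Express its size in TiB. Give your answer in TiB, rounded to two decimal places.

1.38 TB × 1,000,000,000,000 bytes/TB = 1,380,000,000,000 bytes
1 TiB = 1,099,511,627,776 bytes
1,380,000,000,000 / 1,099,511,627,776 = 1.26 TiB

1.26 TiB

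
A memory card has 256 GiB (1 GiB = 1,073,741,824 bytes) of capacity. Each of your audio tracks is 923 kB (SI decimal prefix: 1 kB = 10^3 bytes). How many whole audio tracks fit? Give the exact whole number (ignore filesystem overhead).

Capacity: 256 GiB = 274,877,906,944 bytes
Per item: 923 kB = 923,000 bytes
⌊274,877,906,944 / 923,000⌋ = 297,809

297,809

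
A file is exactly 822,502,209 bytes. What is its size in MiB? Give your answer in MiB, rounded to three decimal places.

784.399 MiB

822,502,209 bytes given.
1 MiB = 1,048,576 bytes
822,502,209 / 1,048,576 = 784.399 MiB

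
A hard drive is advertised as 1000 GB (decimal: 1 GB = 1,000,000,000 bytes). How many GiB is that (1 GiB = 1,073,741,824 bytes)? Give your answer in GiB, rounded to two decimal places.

931.32 GiB

1000 GB × 1,000,000,000 bytes/GB = 1,000,000,000,000 bytes
1 GiB = 2^30 bytes = 1,073,741,824 bytes
1,000,000,000,000 / 1,073,741,824 = 931.32 GiB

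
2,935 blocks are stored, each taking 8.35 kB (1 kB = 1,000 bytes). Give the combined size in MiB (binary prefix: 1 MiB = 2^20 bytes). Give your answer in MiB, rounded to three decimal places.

23.372 MiB

Total = 2,935 × 8.35 kB = 24507.25 kB
= 24507.25 × 1,000 bytes = 24,507,250 bytes
1 MiB = 1,048,576 bytes
24,507,250 / 1,048,576 = 23.372 MiB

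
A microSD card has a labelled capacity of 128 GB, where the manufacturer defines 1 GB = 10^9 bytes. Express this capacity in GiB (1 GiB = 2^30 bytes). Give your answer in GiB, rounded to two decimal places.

128 GB = 128 × 10^9 bytes = 128,000,000,000 bytes
1 GiB = 1,073,741,824 bytes
128,000,000,000 / 1,073,741,824 = 119.21 GiB

119.21 GiB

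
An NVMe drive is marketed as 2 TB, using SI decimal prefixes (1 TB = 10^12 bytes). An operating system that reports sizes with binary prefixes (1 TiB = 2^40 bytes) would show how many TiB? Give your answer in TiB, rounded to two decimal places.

2 TB = 2 × 10^12 bytes = 2,000,000,000,000 bytes
1 TiB = 1,099,511,627,776 bytes
2,000,000,000,000 / 1,099,511,627,776 = 1.82 TiB

1.82 TiB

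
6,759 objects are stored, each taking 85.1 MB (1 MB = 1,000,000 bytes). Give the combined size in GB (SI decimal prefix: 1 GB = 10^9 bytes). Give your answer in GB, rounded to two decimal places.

575.19 GB

Total = 6,759 × 85.1 MB = 575190.9 MB
= 575190.9 × 1,000,000 bytes = 575,190,900,000 bytes
1 GB = 1,000,000,000 bytes
575,190,900,000 / 1,000,000,000 = 575.19 GB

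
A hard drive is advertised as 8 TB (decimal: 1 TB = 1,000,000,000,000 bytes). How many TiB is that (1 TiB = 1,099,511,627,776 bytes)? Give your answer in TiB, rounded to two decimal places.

8 TB × 1,000,000,000,000 bytes/TB = 8,000,000,000,000 bytes
1 TiB = 2^40 bytes = 1,099,511,627,776 bytes
8,000,000,000,000 / 1,099,511,627,776 = 7.28 TiB

7.28 TiB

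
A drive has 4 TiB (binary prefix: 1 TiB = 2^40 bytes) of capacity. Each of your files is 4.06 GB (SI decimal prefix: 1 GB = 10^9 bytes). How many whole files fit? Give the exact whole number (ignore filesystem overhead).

1,083

Capacity: 4 TiB = 4,398,046,511,104 bytes
Per item: 4.06 GB = 4,060,000,000 bytes
⌊4,398,046,511,104 / 4,060,000,000⌋ = 1,083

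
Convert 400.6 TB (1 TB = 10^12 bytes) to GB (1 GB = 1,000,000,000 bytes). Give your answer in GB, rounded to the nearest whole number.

400.6 TB = 400.6 × 10^12 bytes = 400,600,000,000,000 bytes
1 GB = 10^9 bytes = 1,000,000,000 bytes
400,600,000,000,000 / 1,000,000,000 = 400,600 GB

400,600 GB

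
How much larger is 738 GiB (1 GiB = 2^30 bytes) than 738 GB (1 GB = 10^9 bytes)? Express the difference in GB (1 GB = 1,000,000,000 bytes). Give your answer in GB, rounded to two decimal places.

54.42 GB

738 GiB = 738 × 1,073,741,824 = 792,421,466,112 bytes
738 GB = 738 × 1,000,000,000 = 738,000,000,000 bytes
difference = 54,421,466,112 bytes
54,421,466,112 / 1,000,000,000 = 54.42 GB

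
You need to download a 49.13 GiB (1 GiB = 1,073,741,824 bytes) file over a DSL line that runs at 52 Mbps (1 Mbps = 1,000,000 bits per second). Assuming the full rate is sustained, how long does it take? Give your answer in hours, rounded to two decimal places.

2.25 hours

49.13 GiB = 52,752,935,813.12 bytes = 422,023,486,504.96 bits
52 Mbps = 52,000,000 bits/s
time = 422,023,486,504.96 / 52,000,000 = 8,115.8363 s
8,115.8363 s / 3600 = 2.25 hours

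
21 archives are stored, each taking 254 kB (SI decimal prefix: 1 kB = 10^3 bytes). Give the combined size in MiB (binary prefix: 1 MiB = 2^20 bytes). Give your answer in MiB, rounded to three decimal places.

Total = 21 × 254 kB = 5334 kB
= 5334 × 1,000 bytes = 5,334,000 bytes
1 MiB = 1,048,576 bytes
5,334,000 / 1,048,576 = 5.087 MiB

5.087 MiB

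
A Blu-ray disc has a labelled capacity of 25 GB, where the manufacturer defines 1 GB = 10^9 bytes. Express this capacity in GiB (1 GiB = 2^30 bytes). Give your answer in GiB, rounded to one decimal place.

25 GB × 1,000,000,000 bytes/GB = 25,000,000,000 bytes
1 GiB = 1,073,741,824 bytes
25,000,000,000 / 1,073,741,824 = 23.3 GiB

23.3 GiB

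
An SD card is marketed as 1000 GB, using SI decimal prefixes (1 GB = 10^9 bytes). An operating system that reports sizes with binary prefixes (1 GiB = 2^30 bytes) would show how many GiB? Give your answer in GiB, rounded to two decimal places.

931.32 GiB

1000 GB × 1,000,000,000 bytes/GB = 1,000,000,000,000 bytes
1 GiB = 1,073,741,824 bytes
1,000,000,000,000 / 1,073,741,824 = 931.32 GiB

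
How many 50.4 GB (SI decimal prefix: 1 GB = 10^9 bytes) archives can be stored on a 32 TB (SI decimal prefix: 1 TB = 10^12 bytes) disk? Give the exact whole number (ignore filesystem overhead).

634

Capacity: 32 TB = 32,000,000,000,000 bytes
Per item: 50.4 GB = 50,400,000,000 bytes
⌊32,000,000,000,000 / 50,400,000,000⌋ = 634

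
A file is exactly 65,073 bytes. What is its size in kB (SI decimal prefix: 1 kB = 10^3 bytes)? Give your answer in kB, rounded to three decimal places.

65.073 kB

65,073 bytes given.
1 kB = 10^3 bytes = 1,000 bytes
65,073 / 1,000 = 65.073 kB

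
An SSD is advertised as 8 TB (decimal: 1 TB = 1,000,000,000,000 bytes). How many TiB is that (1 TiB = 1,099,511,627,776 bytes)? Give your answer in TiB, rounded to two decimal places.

7.28 TiB

8 TB = 8 × 10^12 bytes = 8,000,000,000,000 bytes
1 TiB = 1,099,511,627,776 bytes
8,000,000,000,000 / 1,099,511,627,776 = 7.28 TiB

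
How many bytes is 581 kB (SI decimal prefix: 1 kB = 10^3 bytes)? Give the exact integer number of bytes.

581 × 1,000 = 581,000 bytes  (1 kB = 10^3 bytes)

581,000 bytes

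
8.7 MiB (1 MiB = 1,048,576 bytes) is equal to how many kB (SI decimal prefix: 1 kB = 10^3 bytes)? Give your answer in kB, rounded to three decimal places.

9,122.611 kB

8.7 MiB = 8.7 × 2^20 bytes = 9,122,611.2 bytes
1 kB = 10^3 bytes = 1,000 bytes
9,122,611.2 / 1,000 = 9,122.611 kB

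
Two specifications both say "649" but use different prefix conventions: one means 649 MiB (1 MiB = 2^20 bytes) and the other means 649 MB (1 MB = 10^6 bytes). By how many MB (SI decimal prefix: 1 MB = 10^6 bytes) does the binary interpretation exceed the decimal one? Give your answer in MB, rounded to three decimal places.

31.526 MB

649 MiB = 649 × 1,048,576 = 680,525,824 bytes
649 MB = 649 × 1,000,000 = 649,000,000 bytes
difference = 31,525,824 bytes
31,525,824 / 1,000,000 = 31.526 MB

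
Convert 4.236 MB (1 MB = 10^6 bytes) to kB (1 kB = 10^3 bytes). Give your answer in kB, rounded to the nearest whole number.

4,236 kB

4.236 MB = 4.236 × 10^6 bytes = 4,236,000 bytes
1 kB = 10^3 bytes = 1,000 bytes
4,236,000 / 1,000 = 4,236 kB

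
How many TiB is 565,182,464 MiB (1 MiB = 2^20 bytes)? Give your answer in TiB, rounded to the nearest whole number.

565,182,464 MiB = 565,182,464 × 2^20 bytes = 592,636,767,371,264 bytes
1 TiB = 1,099,511,627,776 bytes
592,636,767,371,264 / 1,099,511,627,776 = 539 TiB

539 TiB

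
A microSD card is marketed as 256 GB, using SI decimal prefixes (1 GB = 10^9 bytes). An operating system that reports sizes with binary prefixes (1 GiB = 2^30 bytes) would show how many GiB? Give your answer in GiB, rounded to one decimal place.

256 GB = 256 × 10^9 bytes = 256,000,000,000 bytes
1 GiB = 2^30 bytes = 1,073,741,824 bytes
256,000,000,000 / 1,073,741,824 = 238.4 GiB

238.4 GiB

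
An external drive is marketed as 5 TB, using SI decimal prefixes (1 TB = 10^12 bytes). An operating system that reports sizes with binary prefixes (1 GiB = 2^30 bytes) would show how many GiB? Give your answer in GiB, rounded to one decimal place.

5 TB = 5 × 10^12 bytes = 5,000,000,000,000 bytes
1 GiB = 1,073,741,824 bytes
5,000,000,000,000 / 1,073,741,824 = 4,656.6 GiB

4,656.6 GiB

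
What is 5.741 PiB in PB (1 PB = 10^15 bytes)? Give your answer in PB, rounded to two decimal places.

6.46 PB

5.741 PiB × 1,125,899,906,842,624 bytes/PiB = 6,463,791,365,183,504.384 bytes
1 PB = 1,000,000,000,000,000 bytes
6,463,791,365,183,504.384 / 1,000,000,000,000,000 = 6.46 PB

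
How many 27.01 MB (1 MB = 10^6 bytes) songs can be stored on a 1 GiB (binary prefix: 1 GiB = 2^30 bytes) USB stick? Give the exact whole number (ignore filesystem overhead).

39

Capacity: 1 GiB = 1,073,741,824 bytes
Per item: 27.01 MB = 27,010,000 bytes
⌊1,073,741,824 / 27,010,000⌋ = 39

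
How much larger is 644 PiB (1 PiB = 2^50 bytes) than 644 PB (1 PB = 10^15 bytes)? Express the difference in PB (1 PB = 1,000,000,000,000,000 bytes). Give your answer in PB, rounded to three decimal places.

81.080 PB

644 PiB = 644 × 1,125,899,906,842,624 = 725,079,540,006,649,856 bytes
644 PB = 644 × 1,000,000,000,000,000 = 644,000,000,000,000,000 bytes
difference = 81,079,540,006,649,856 bytes
81,079,540,006,649,856 / 1,000,000,000,000,000 = 81.080 PB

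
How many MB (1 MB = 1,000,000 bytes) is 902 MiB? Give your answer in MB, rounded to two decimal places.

945.82 MB

902 MiB = 902 × 2^20 bytes = 945,815,552 bytes
1 MB = 10^6 bytes = 1,000,000 bytes
945,815,552 / 1,000,000 = 945.82 MB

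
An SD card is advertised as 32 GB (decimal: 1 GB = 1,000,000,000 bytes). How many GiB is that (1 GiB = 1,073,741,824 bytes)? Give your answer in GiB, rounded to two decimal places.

29.80 GiB

32 GB × 1,000,000,000 bytes/GB = 32,000,000,000 bytes
1 GiB = 1,073,741,824 bytes
32,000,000,000 / 1,073,741,824 = 29.80 GiB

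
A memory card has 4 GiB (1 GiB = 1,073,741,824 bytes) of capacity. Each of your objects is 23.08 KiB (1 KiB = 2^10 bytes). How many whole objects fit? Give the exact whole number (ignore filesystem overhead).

Capacity: 4 GiB = 4,294,967,296 bytes
Per item: 23.08 KiB = 23,633.92 bytes
⌊4,294,967,296 / 23,633.92⌋ = 181,728

181,728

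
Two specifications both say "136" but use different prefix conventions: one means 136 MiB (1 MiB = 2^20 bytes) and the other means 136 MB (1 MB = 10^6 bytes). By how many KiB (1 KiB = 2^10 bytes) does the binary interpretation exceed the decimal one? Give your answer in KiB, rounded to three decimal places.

6,451.500 KiB

136 MiB = 136 × 1,048,576 = 142,606,336 bytes
136 MB = 136 × 1,000,000 = 136,000,000 bytes
difference = 6,606,336 bytes
6,606,336 / 1,024 = 6,451.500 KiB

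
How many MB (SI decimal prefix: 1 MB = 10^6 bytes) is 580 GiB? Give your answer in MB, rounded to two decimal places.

580 GiB = 580 × 2^30 bytes = 622,770,257,920 bytes
1 MB = 10^6 bytes = 1,000,000 bytes
622,770,257,920 / 1,000,000 = 622,770.26 MB

622,770.26 MB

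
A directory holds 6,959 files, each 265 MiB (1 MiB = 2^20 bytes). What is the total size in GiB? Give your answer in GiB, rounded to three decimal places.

Total = 6,959 × 265 MiB = 1,844,135 MiB
= 1,844,135 × 1,048,576 bytes = 1,933,715,701,760 bytes
1 GiB = 1,073,741,824 bytes
1,933,715,701,760 / 1,073,741,824 = 1,800.913 GiB

1,800.913 GiB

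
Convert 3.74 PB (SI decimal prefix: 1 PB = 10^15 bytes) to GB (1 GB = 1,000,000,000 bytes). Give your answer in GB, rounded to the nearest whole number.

3,740,000 GB

3.74 PB = 3.74 × 10^15 bytes = 3,740,000,000,000,000 bytes
1 GB = 10^9 bytes = 1,000,000,000 bytes
3,740,000,000,000,000 / 1,000,000,000 = 3,740,000 GB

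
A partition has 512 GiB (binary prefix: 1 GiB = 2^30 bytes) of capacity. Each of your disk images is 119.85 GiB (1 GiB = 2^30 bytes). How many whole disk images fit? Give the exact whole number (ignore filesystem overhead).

4

Capacity: 512 GiB = 549,755,813,888 bytes
Per item: 119.85 GiB = 128,687,957,606.4 bytes
⌊549,755,813,888 / 128,687,957,606.4⌋ = 4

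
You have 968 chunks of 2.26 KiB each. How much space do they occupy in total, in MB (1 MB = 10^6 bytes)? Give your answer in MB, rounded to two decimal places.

Total = 968 × 2.26 KiB = 2187.68 KiB
= 2187.68 × 1,024 bytes = 2,240,184.32 bytes
1 MB = 1,000,000 bytes
2,240,184.32 / 1,000,000 = 2.24 MB

2.24 MB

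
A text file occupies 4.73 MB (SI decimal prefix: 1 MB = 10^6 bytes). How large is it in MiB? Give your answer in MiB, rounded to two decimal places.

4.51 MiB

4.73 MB = 4.73 × 10^6 bytes = 4,730,000 bytes
1 MiB = 2^20 bytes = 1,048,576 bytes
4,730,000 / 1,048,576 = 4.51 MiB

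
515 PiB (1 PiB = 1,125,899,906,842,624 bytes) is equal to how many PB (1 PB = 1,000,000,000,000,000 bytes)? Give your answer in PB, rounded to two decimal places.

579.84 PB

515 PiB = 515 × 2^50 bytes = 579,838,452,023,951,360 bytes
1 PB = 1,000,000,000,000,000 bytes
579,838,452,023,951,360 / 1,000,000,000,000,000 = 579.84 PB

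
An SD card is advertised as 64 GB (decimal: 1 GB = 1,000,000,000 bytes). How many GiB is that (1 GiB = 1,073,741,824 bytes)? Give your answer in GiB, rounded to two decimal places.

64 GB = 64 × 10^9 bytes = 64,000,000,000 bytes
1 GiB = 1,073,741,824 bytes
64,000,000,000 / 1,073,741,824 = 59.60 GiB

59.60 GiB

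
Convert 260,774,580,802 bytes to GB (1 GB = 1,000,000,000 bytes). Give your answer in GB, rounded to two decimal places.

260,774,580,802 bytes given.
1 GB = 10^9 bytes = 1,000,000,000 bytes
260,774,580,802 / 1,000,000,000 = 260.77 GB

260.77 GB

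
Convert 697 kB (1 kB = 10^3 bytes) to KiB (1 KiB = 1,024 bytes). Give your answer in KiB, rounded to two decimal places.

680.66 KiB

697 kB = 697 × 10^3 bytes = 697,000 bytes
1 KiB = 2^10 bytes = 1,024 bytes
697,000 / 1,024 = 680.66 KiB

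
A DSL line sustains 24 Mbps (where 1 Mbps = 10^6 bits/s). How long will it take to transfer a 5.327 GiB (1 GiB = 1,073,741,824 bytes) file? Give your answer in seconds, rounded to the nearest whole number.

5.327 GiB = 5,719,822,696.448 bytes = 45,758,581,571.584 bits
24 Mbps = 24,000,000 bits/s
time = 45,758,581,571.584 / 24,000,000 = 1,907 s

1,907 seconds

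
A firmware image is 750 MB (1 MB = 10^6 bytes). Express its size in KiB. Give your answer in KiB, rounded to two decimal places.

750 MB × 1,000,000 bytes/MB = 750,000,000 bytes
1 KiB = 1,024 bytes
750,000,000 / 1,024 = 732,421.88 KiB

732,421.88 KiB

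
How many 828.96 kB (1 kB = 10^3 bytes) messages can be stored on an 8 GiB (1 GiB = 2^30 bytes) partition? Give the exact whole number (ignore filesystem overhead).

Capacity: 8 GiB = 8,589,934,592 bytes
Per item: 828.96 kB = 828,960 bytes
⌊8,589,934,592 / 828,960⌋ = 10,362

10,362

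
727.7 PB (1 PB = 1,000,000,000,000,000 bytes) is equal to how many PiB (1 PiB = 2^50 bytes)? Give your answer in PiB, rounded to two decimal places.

727.7 PB = 727.7 × 10^15 bytes = 727,700,000,000,000,000 bytes
1 PiB = 2^50 bytes = 1,125,899,906,842,624 bytes
727,700,000,000,000,000 / 1,125,899,906,842,624 = 646.33 PiB

646.33 PiB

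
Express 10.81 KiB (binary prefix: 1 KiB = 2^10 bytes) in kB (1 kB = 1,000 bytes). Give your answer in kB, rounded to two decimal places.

11.07 kB

10.81 KiB = 10.81 × 2^10 bytes = 11,069.44 bytes
1 kB = 1,000 bytes
11,069.44 / 1,000 = 11.07 kB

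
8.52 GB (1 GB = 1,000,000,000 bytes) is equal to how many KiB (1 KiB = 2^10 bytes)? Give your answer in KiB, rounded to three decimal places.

8,320,312.500 KiB

8.52 GB × 1,000,000,000 bytes/GB = 8,520,000,000 bytes
1 KiB = 1,024 bytes
8,520,000,000 / 1,024 = 8,320,312.500 KiB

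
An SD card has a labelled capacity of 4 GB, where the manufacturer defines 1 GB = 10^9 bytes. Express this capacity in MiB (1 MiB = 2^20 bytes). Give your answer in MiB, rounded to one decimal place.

3,814.7 MiB

4 GB × 1,000,000,000 bytes/GB = 4,000,000,000 bytes
1 MiB = 1,048,576 bytes
4,000,000,000 / 1,048,576 = 3,814.7 MiB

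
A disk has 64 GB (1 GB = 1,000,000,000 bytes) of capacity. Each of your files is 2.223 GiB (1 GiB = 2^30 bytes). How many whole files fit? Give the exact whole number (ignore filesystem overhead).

Capacity: 64 GB = 64,000,000,000 bytes
Per item: 2.223 GiB = 2,386,928,074.752 bytes
⌊64,000,000,000 / 2,386,928,074.752⌋ = 26

26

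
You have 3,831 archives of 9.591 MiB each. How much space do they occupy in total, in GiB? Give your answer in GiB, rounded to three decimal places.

Total = 3,831 × 9.591 MiB = 36743.121 MiB
= 36743.121 × 1,048,576 bytes = 38,527,954,845.696 bytes
1 GiB = 1,073,741,824 bytes
38,527,954,845.696 / 1,073,741,824 = 35.882 GiB

35.882 GiB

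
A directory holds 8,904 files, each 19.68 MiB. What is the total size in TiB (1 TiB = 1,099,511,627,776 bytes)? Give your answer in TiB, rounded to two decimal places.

Total = 8,904 × 19.68 MiB = 175230.72 MiB
= 175230.72 × 1,048,576 bytes = 183,742,727,454.72 bytes
1 TiB = 1,099,511,627,776 bytes
183,742,727,454.72 / 1,099,511,627,776 = 0.17 TiB

0.17 TiB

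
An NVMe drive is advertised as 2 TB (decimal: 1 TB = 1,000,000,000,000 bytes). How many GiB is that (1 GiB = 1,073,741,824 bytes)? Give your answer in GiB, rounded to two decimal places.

2 TB × 1,000,000,000,000 bytes/TB = 2,000,000,000,000 bytes
1 GiB = 2^30 bytes = 1,073,741,824 bytes
2,000,000,000,000 / 1,073,741,824 = 1,862.65 GiB

1,862.65 GiB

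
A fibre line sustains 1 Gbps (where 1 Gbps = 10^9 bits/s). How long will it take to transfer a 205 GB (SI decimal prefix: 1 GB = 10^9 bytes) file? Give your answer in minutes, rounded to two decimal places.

27.33 minutes

205 GB = 205,000,000,000 bytes = 1,640,000,000,000 bits
1 Gbps = 1,000,000,000 bits/s
time = 1,640,000,000,000 / 1,000,000,000 = 1,640.000 s
1,640.000 s / 60 = 27.33 minutes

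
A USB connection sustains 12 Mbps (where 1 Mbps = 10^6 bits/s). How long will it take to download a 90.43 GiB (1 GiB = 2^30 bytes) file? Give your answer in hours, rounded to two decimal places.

17.98 hours

90.43 GiB = 97,098,473,144.32 bytes = 776,787,785,154.56 bits
12 Mbps = 12,000,000 bits/s
time = 776,787,785,154.56 / 12,000,000 = 64,732.3154 s
64,732.3154 s / 3600 = 17.98 hours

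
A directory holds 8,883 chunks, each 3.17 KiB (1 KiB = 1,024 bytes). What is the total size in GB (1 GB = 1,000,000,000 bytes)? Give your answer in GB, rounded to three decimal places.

Total = 8,883 × 3.17 KiB = 28159.11 KiB
= 28159.11 × 1,024 bytes = 28,834,928.64 bytes
1 GB = 1,000,000,000 bytes
28,834,928.64 / 1,000,000,000 = 0.029 GB

0.029 GB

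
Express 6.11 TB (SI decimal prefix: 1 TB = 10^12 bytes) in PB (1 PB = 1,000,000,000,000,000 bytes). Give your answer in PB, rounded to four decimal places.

0.0061 PB

6.11 TB × 1,000,000,000,000 bytes/TB = 6,110,000,000,000 bytes
1 PB = 10^15 bytes = 1,000,000,000,000,000 bytes
6,110,000,000,000 / 1,000,000,000,000,000 = 0.0061 PB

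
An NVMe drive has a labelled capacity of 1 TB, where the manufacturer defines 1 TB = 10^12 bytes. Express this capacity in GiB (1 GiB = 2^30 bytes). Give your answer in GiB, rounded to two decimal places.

931.32 GiB

1 TB = 1 × 10^12 bytes = 1,000,000,000,000 bytes
1 GiB = 1,073,741,824 bytes
1,000,000,000,000 / 1,073,741,824 = 931.32 GiB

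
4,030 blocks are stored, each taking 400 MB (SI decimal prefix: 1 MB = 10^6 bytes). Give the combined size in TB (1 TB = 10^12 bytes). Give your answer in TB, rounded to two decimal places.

1.61 TB

Total = 4,030 × 400 MB = 1,612,000 MB
= 1,612,000 × 1,000,000 bytes = 1,612,000,000,000 bytes
1 TB = 1,000,000,000,000 bytes
1,612,000,000,000 / 1,000,000,000,000 = 1.61 TB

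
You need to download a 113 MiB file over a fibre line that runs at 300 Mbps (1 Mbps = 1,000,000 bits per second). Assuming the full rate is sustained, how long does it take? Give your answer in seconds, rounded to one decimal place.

3.2 seconds

113 MiB = 118,489,088 bytes = 947,912,704 bits
300 Mbps = 300,000,000 bits/s
time = 947,912,704 / 300,000,000 = 3.2 s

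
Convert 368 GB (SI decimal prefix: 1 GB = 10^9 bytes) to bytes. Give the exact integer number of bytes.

368,000,000,000 bytes

368 × 1,000,000,000 = 368,000,000,000 bytes  (1 GB = 10^9 bytes)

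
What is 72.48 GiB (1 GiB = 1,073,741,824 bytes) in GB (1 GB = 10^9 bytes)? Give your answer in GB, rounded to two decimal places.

72.48 GiB × 1,073,741,824 bytes/GiB = 77,824,807,403.52 bytes
1 GB = 10^9 bytes = 1,000,000,000 bytes
77,824,807,403.52 / 1,000,000,000 = 77.82 GB

77.82 GB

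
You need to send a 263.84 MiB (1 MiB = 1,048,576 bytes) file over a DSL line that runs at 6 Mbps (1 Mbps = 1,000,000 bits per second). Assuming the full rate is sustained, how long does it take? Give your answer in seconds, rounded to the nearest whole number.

263.84 MiB = 276,656,291.84 bytes = 2,213,250,334.72 bits
6 Mbps = 6,000,000 bits/s
time = 2,213,250,334.72 / 6,000,000 = 369 s

369 seconds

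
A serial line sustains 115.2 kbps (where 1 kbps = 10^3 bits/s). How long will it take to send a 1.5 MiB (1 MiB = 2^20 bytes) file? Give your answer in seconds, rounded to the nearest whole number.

109 seconds

1.5 MiB = 1,572,864 bytes = 12,582,912 bits
115.2 kbps = 115,200 bits/s
time = 12,582,912 / 115,200 = 109 s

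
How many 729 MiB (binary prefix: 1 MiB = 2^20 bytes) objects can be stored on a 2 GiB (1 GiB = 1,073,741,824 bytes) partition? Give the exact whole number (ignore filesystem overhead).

Capacity: 2 GiB = 2,147,483,648 bytes
Per item: 729 MiB = 764,411,904 bytes
⌊2,147,483,648 / 764,411,904⌋ = 2

2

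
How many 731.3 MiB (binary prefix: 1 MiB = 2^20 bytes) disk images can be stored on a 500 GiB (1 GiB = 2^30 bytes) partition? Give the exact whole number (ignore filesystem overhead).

700

Capacity: 500 GiB = 536,870,912,000 bytes
Per item: 731.3 MiB = 766,823,628.8 bytes
⌊536,870,912,000 / 766,823,628.8⌋ = 700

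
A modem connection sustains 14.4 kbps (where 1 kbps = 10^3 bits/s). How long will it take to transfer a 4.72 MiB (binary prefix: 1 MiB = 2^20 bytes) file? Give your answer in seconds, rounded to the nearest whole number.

2,750 seconds

4.72 MiB = 4,949,278.72 bytes = 39,594,229.76 bits
14.4 kbps = 14,400 bits/s
time = 39,594,229.76 / 14,400 = 2,750 s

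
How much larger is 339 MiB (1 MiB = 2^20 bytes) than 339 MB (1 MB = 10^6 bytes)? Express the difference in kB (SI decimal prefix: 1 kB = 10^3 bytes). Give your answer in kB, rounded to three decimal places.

339 MiB = 339 × 1,048,576 = 355,467,264 bytes
339 MB = 339 × 1,000,000 = 339,000,000 bytes
difference = 16,467,264 bytes
16,467,264 / 1,000 = 16,467.264 kB

16,467.264 kB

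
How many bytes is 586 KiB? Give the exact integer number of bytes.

600,064 bytes

586 × 1,024 = 600,064 bytes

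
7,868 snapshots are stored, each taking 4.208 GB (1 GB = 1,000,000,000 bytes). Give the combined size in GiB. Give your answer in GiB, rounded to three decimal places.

Total = 7,868 × 4.208 GB = 33108.544 GB
= 33108.544 × 1,000,000,000 bytes = 33,108,544,000,000 bytes
1 GiB = 1,073,741,824 bytes
33,108,544,000,000 / 1,073,741,824 = 30,834.734 GiB

30,834.734 GiB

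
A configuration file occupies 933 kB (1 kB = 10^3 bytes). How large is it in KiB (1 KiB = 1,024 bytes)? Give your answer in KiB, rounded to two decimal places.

933 kB = 933 × 10^3 bytes = 933,000 bytes
1 KiB = 2^10 bytes = 1,024 bytes
933,000 / 1,024 = 911.13 KiB

911.13 KiB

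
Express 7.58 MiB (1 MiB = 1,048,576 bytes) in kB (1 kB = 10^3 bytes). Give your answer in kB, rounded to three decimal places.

7,948.206 kB

7.58 MiB = 7.58 × 2^20 bytes = 7,948,206.08 bytes
1 kB = 10^3 bytes = 1,000 bytes
7,948,206.08 / 1,000 = 7,948.206 kB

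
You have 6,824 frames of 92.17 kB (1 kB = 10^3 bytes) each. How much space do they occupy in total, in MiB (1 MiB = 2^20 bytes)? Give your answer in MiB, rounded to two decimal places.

599.83 MiB

Total = 6,824 × 92.17 kB = 628968.08 kB
= 628968.08 × 1,000 bytes = 628,968,080 bytes
1 MiB = 1,048,576 bytes
628,968,080 / 1,048,576 = 599.83 MiB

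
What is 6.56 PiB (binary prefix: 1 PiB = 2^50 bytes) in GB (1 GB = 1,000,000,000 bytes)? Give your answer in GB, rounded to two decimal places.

6.56 PiB × 1,125,899,906,842,624 bytes/PiB = 7,385,903,388,887,613.44 bytes
1 GB = 10^9 bytes = 1,000,000,000 bytes
7,385,903,388,887,613.44 / 1,000,000,000 = 7,385,903.39 GB

7,385,903.39 GB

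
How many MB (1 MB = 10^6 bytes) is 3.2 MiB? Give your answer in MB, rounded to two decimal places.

3.36 MB

3.2 MiB × 1,048,576 bytes/MiB = 3,355,443.2 bytes
1 MB = 10^6 bytes = 1,000,000 bytes
3,355,443.2 / 1,000,000 = 3.36 MB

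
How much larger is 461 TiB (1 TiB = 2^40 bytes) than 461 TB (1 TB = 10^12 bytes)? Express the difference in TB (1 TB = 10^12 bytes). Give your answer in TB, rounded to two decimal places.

461 TiB = 461 × 1,099,511,627,776 = 506,874,860,404,736 bytes
461 TB = 461 × 1,000,000,000,000 = 461,000,000,000,000 bytes
difference = 45,874,860,404,736 bytes
45,874,860,404,736 / 1,000,000,000,000 = 45.87 TB

45.87 TB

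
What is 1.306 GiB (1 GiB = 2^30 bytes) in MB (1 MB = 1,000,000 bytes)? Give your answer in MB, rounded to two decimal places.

1.306 GiB × 1,073,741,824 bytes/GiB = 1,402,306,822.144 bytes
1 MB = 10^6 bytes = 1,000,000 bytes
1,402,306,822.144 / 1,000,000 = 1,402.31 MB

1,402.31 MB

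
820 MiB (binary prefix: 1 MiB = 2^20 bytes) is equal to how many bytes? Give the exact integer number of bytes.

859,832,320 bytes

820 × 1,048,576 = 859,832,320 bytes  (1 MiB = 2^20 bytes)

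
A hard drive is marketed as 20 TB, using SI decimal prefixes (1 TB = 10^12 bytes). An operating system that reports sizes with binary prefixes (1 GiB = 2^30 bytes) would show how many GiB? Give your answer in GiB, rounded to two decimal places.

18,626.45 GiB

20 TB × 1,000,000,000,000 bytes/TB = 20,000,000,000,000 bytes
1 GiB = 2^30 bytes = 1,073,741,824 bytes
20,000,000,000,000 / 1,073,741,824 = 18,626.45 GiB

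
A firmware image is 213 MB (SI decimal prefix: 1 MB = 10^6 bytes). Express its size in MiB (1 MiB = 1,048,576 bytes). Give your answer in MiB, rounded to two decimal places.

203.13 MiB

213 MB × 1,000,000 bytes/MB = 213,000,000 bytes
1 MiB = 1,048,576 bytes
213,000,000 / 1,048,576 = 203.13 MiB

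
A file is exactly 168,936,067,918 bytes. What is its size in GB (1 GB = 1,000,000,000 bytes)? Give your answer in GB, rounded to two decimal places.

168.94 GB

168,936,067,918 bytes given.
1 GB = 10^9 bytes = 1,000,000,000 bytes
168,936,067,918 / 1,000,000,000 = 168.94 GB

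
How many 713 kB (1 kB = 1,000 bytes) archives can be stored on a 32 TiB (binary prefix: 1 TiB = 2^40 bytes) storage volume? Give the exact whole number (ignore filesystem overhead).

Capacity: 32 TiB = 35,184,372,088,832 bytes
Per item: 713 kB = 713,000 bytes
⌊35,184,372,088,832 / 713,000⌋ = 49,346,945

49,346,945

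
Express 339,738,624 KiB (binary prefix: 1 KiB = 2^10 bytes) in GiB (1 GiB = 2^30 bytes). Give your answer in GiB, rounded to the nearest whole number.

324 GiB

339,738,624 KiB × 1,024 bytes/KiB = 347,892,350,976 bytes
1 GiB = 1,073,741,824 bytes
347,892,350,976 / 1,073,741,824 = 324 GiB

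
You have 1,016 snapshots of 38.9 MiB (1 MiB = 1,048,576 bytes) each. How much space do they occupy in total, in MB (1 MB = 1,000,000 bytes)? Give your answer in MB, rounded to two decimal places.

41,442.24 MB

Total = 1,016 × 38.9 MiB = 39522.4 MiB
= 39522.4 × 1,048,576 bytes = 41,442,240,102.4 bytes
1 MB = 1,000,000 bytes
41,442,240,102.4 / 1,000,000 = 41,442.24 MB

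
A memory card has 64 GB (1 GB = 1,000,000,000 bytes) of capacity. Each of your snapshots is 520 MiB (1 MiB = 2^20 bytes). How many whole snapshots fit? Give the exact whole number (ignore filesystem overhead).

Capacity: 64 GB = 64,000,000,000 bytes
Per item: 520 MiB = 545,259,520 bytes
⌊64,000,000,000 / 545,259,520⌋ = 117

117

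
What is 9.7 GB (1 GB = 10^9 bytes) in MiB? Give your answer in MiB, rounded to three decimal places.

9,250.641 MiB

9.7 GB = 9.7 × 10^9 bytes = 9,700,000,000 bytes
1 MiB = 2^20 bytes = 1,048,576 bytes
9,700,000,000 / 1,048,576 = 9,250.641 MiB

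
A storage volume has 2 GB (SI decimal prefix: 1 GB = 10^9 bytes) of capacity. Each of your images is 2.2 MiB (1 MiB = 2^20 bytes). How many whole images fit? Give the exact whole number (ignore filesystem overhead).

Capacity: 2 GB = 2,000,000,000 bytes
Per item: 2.2 MiB = 2,306,867.2 bytes
⌊2,000,000,000 / 2,306,867.2⌋ = 866

866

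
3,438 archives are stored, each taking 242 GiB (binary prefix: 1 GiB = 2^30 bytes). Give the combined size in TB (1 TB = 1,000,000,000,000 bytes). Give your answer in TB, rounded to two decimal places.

Total = 3,438 × 242 GiB = 831,996 GiB
= 831,996 × 1,073,741,824 bytes = 893,348,902,600,704 bytes
1 TB = 1,000,000,000,000 bytes
893,348,902,600,704 / 1,000,000,000,000 = 893.35 TB

893.35 TB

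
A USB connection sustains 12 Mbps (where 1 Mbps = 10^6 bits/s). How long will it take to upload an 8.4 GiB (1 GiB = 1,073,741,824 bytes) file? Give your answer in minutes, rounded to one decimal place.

100.2 minutes

8.4 GiB = 9,019,431,321.6 bytes = 72,155,450,572.8 bits
12 Mbps = 12,000,000 bits/s
time = 72,155,450,572.8 / 12,000,000 = 6,012.95 s
6,012.95 s / 60 = 100.2 minutes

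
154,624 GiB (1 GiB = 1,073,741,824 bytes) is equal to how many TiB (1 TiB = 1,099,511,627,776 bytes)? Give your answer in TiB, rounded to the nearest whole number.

154,624 GiB = 154,624 × 2^30 bytes = 166,026,255,794,176 bytes
1 TiB = 1,099,511,627,776 bytes
166,026,255,794,176 / 1,099,511,627,776 = 151 TiB

151 TiB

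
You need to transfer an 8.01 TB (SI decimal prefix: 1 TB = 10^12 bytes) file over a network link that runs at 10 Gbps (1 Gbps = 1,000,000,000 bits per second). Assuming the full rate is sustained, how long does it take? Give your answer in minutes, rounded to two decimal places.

106.80 minutes

8.01 TB = 8,010,000,000,000 bytes = 64,080,000,000,000 bits
10 Gbps = 10,000,000,000 bits/s
time = 64,080,000,000,000 / 10,000,000,000 = 6,408.000 s
6,408.000 s / 60 = 106.80 minutes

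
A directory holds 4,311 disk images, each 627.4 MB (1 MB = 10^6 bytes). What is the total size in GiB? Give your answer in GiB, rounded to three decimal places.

Total = 4,311 × 627.4 MB = 2704721.4 MB
= 2704721.4 × 1,000,000 bytes = 2,704,721,400,000 bytes
1 GiB = 1,073,741,824 bytes
2,704,721,400,000 / 1,073,741,824 = 2,518.968 GiB

2,518.968 GiB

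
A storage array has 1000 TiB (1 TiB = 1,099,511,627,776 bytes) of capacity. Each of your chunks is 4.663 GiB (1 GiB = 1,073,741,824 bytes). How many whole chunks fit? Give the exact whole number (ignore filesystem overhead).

Capacity: 1000 TiB = 1,099,511,627,776,000 bytes
Per item: 4.663 GiB = 5,006,858,125.312 bytes
⌊1,099,511,627,776,000 / 5,006,858,125.312⌋ = 219,601

219,601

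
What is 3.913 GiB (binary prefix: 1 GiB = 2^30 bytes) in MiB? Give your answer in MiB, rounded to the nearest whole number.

4,007 MiB

3.913 GiB × 1,073,741,824 bytes/GiB = 4,201,551,757.312 bytes
1 MiB = 1,048,576 bytes
4,201,551,757.312 / 1,048,576 = 4,007 MiB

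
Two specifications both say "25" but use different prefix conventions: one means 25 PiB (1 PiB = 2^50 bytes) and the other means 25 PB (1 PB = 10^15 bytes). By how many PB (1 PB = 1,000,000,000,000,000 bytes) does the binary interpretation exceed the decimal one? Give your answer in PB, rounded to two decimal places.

3.15 PB

25 PiB = 25 × 1,125,899,906,842,624 = 28,147,497,671,065,600 bytes
25 PB = 25 × 1,000,000,000,000,000 = 25,000,000,000,000,000 bytes
difference = 3,147,497,671,065,600 bytes
3,147,497,671,065,600 / 1,000,000,000,000,000 = 3.15 PB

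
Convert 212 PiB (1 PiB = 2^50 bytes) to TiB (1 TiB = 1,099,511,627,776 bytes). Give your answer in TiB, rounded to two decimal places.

217,088.00 TiB

212 PiB = 212 × 2^50 bytes = 238,690,780,250,636,288 bytes
1 TiB = 1,099,511,627,776 bytes
238,690,780,250,636,288 / 1,099,511,627,776 = 217,088.00 TiB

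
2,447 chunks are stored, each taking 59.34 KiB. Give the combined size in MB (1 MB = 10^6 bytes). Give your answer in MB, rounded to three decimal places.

148.690 MB

Total = 2,447 × 59.34 KiB = 145204.98 KiB
= 145204.98 × 1,024 bytes = 148,689,899.52 bytes
1 MB = 1,000,000 bytes
148,689,899.52 / 1,000,000 = 148.690 MB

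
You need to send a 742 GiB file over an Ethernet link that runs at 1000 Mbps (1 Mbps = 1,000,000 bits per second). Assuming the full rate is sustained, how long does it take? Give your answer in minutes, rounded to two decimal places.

742 GiB = 796,716,433,408 bytes = 6,373,731,467,264 bits
1000 Mbps = 1,000,000,000 bits/s
time = 6,373,731,467,264 / 1,000,000,000 = 6,373.731 s
6,373.731 s / 60 = 106.23 minutes

106.23 minutes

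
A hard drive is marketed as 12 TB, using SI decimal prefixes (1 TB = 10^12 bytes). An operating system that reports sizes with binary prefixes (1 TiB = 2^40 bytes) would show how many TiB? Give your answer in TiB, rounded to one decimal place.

12 TB × 1,000,000,000,000 bytes/TB = 12,000,000,000,000 bytes
1 TiB = 2^40 bytes = 1,099,511,627,776 bytes
12,000,000,000,000 / 1,099,511,627,776 = 10.9 TiB

10.9 TiB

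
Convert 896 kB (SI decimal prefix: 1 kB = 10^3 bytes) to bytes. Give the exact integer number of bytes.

896,000 bytes

896 × 1,000 = 896,000 bytes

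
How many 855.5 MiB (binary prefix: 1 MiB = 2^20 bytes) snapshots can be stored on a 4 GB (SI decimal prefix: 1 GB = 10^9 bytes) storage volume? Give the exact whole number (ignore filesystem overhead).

Capacity: 4 GB = 4,000,000,000 bytes
Per item: 855.5 MiB = 897,056,768 bytes
⌊4,000,000,000 / 897,056,768⌋ = 4

4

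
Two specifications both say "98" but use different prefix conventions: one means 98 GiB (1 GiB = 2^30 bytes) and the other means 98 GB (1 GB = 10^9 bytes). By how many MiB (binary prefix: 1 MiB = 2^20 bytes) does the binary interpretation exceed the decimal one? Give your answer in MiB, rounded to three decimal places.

98 GiB = 98 × 1,073,741,824 = 105,226,698,752 bytes
98 GB = 98 × 1,000,000,000 = 98,000,000,000 bytes
difference = 7,226,698,752 bytes
7,226,698,752 / 1,048,576 = 6,891.917 MiB

6,891.917 MiB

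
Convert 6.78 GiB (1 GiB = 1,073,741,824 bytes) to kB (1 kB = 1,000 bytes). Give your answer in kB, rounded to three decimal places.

6.78 GiB × 1,073,741,824 bytes/GiB = 7,279,969,566.72 bytes
1 kB = 1,000 bytes
7,279,969,566.72 / 1,000 = 7,279,969.567 kB

7,279,969.567 kB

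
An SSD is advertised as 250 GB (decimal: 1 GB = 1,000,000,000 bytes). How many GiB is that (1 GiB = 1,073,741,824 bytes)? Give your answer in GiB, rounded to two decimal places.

232.83 GiB

250 GB = 250 × 10^9 bytes = 250,000,000,000 bytes
1 GiB = 2^30 bytes = 1,073,741,824 bytes
250,000,000,000 / 1,073,741,824 = 232.83 GiB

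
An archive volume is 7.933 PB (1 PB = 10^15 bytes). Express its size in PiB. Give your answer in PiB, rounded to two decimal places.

7.933 PB = 7.933 × 10^15 bytes = 7,933,000,000,000,000 bytes
1 PiB = 1,125,899,906,842,624 bytes
7,933,000,000,000,000 / 1,125,899,906,842,624 = 7.05 PiB

7.05 PiB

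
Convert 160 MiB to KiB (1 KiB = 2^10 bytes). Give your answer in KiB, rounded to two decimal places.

160 MiB = 160 × 2^20 bytes = 167,772,160 bytes
1 KiB = 1,024 bytes
167,772,160 / 1,024 = 163,840.00 KiB

163,840.00 KiB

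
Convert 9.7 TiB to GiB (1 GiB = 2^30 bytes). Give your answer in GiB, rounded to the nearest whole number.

9.7 TiB × 1,099,511,627,776 bytes/TiB = 10,665,262,789,427.2 bytes
1 GiB = 2^30 bytes = 1,073,741,824 bytes
10,665,262,789,427.2 / 1,073,741,824 = 9,933 GiB

9,933 GiB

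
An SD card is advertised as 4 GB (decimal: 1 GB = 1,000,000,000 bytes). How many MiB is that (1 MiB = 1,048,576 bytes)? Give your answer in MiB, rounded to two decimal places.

4 GB = 4 × 10^9 bytes = 4,000,000,000 bytes
1 MiB = 1,048,576 bytes
4,000,000,000 / 1,048,576 = 3,814.70 MiB

3,814.70 MiB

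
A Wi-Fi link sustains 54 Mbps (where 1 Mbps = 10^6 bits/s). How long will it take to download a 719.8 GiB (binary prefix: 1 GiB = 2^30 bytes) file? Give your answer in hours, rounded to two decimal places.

31.81 hours

719.8 GiB = 772,879,364,915.2 bytes = 6,183,034,919,321.6 bits
54 Mbps = 54,000,000 bits/s
time = 6,183,034,919,321.6 / 54,000,000 = 114,500.6467 s
114,500.6467 s / 3600 = 31.81 hours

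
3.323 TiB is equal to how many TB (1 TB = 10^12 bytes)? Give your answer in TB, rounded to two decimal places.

3.323 TiB = 3.323 × 2^40 bytes = 3,653,677,139,099.648 bytes
1 TB = 10^12 bytes = 1,000,000,000,000 bytes
3,653,677,139,099.648 / 1,000,000,000,000 = 3.65 TB

3.65 TB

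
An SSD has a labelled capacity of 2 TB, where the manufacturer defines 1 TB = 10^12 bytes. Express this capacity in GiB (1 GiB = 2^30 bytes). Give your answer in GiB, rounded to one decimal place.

1,862.6 GiB

2 TB × 1,000,000,000,000 bytes/TB = 2,000,000,000,000 bytes
1 GiB = 1,073,741,824 bytes
2,000,000,000,000 / 1,073,741,824 = 1,862.6 GiB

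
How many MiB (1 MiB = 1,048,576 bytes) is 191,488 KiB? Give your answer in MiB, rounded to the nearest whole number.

191,488 KiB × 1,024 bytes/KiB = 196,083,712 bytes
1 MiB = 1,048,576 bytes
196,083,712 / 1,048,576 = 187 MiB

187 MiB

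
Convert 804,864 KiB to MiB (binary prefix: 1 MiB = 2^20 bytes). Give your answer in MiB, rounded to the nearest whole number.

786 MiB

804,864 KiB = 804,864 × 2^10 bytes = 824,180,736 bytes
1 MiB = 1,048,576 bytes
824,180,736 / 1,048,576 = 786 MiB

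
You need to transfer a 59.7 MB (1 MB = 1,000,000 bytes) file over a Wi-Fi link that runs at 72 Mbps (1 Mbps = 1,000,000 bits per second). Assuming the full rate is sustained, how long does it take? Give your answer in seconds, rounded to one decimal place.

6.6 seconds

59.7 MB = 59,700,000 bytes = 477,600,000 bits
72 Mbps = 72,000,000 bits/s
time = 477,600,000 / 72,000,000 = 6.6 s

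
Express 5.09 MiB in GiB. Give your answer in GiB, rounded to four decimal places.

5.09 MiB = 5.09 × 2^20 bytes = 5,337,251.84 bytes
1 GiB = 1,073,741,824 bytes
5,337,251.84 / 1,073,741,824 = 0.0050 GiB

0.0050 GiB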